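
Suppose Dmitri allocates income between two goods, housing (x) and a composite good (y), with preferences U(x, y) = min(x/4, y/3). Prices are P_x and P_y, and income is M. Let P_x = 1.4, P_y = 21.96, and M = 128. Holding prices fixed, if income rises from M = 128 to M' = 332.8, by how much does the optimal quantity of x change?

Δx* = 11.4605

Leontief preferences: the optimum is at the kink where x/4 = y/3, i.e. y = (3/4)·x.
Budget: P_x·x + P_y·(3/4)·x = M, so (4·P_x + 3·P_y)·x = 4·M.
Demand: x*(P_x,P_y,M) = 4·M/(4·P_x + 3·P_y), y* = 3·M/(4·P_x + 3·P_y).
Here 4·1.4 + 3·21.96 = 71.48, giving x* = 7.1628.
At M' = 332.8: x* = 18.6234. Change: 18.6234 − 7.1628 = 11.4605.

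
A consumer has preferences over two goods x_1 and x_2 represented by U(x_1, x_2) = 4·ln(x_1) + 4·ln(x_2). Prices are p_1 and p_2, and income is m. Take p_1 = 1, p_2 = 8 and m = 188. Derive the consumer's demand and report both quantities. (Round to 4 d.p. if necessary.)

MU_x_1/MU_x_2 = (4·x_2)/(4·x_1); tangency sets this equal to p_1/p_2.
So 4·p_2·x_2 = 4·p_1·x_1; combined with the budget, a share 0.5 of income goes to x_1.
Demand: x_1*(p_1,p_2,m) = 0.5·m/p_1 and x_2* = 0.5·m/p_2.
At p_1=1, p_2=8, m=188: x_1* = 0.5·188/1 = 94, x_2* = 11.75.

x_1* = 94, x_2* = 11.75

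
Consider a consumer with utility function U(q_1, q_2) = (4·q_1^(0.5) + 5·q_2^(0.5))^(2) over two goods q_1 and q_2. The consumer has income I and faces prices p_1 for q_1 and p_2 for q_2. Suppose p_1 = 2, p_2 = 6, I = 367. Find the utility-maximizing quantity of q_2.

q_2* = 20.9475

Numerically q_2/q_1 = 0.173611, so q_1* = 367/(2 + 6·0.173611) = 120.6575 and q_2* = 0.173611·120.6575 = 20.9475.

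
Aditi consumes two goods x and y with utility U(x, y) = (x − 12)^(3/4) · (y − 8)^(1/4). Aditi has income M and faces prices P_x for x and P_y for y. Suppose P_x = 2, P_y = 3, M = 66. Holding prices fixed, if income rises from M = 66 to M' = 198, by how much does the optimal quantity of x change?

Let x' = x−12, y' = y−8. MRS = 3·y'/x' = P_x/P_y.
Substituting into the budget: x* = 12 + 0.75·(M − 12·P_x − 8·P_y)/P_x, and y* = 8 + 0.25·(…)/P_y.
Discretionary income = 66 − 12·2 − 8·3 = 18; x* = 12 + 0.75·18/2 = 18.75.
At M' = 198: x* = 68.25. Change: 68.25 − 18.75 = 49.5.

Δx* = 49.5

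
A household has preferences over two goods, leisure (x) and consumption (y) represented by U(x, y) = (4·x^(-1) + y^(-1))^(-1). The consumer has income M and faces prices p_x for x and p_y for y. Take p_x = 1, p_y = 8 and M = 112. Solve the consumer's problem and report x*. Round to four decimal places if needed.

x* = 46.3919

From the CES first-order condition, 4·(y/x)^(2) = p_x/p_y.
Solve for the ratio: y/x = [(1/4)·p_x/p_y]^(0.5).
Substitute y = (y/x)·x into the budget: x* = M/(p_x + p_y·(y/x)).
Numerically y/x = 0.176777, so x* = 112/(1 + 8·0.176777) = 46.3919.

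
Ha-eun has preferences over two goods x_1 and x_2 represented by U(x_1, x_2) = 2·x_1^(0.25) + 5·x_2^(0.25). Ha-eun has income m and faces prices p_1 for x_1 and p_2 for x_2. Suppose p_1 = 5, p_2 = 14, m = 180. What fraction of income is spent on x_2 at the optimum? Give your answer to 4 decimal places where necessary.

share on x_2 = 0.7065

MRS = MU_x_1/MU_x_2 = (2/5)·(x_2/x_1)^(0.75). Set equal to p_1/p_2.
Hence x_2/x_1 = ((5/2)·p_1/p_2)^(1/(0.75)), i.e. raised to the 4/3 power.
Substitute x_2 = (x_2/x_1)·x_1 into the budget: x_1* = m/(p_1 + p_2·(x_2/x_1)).
Numerically x_2/x_1 = 0.859757, so x_1* = 180/(5 + 14·0.859757) = 10.5655 and x_2* = 0.859757·10.5655 = 9.0838.
Expenditure on x_2: 14·9.0838 = 127.1726; share = 0.7065.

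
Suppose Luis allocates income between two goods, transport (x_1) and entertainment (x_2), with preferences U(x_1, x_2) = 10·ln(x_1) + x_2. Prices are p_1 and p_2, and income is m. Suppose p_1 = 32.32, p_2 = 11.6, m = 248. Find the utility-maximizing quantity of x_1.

MU_x_1 = 10/x_1, MU_x_2 = 1. Tangency: 10/x_1 = p_1/p_2.
So x_1*(p_1,p_2) = 10·p_2/p_1, independent of income; and x_2* = (m − 10·p_2)/p_2.
At the given prices: x_1* = 10·11.6/32.32 = 3.5891.

x_1* = 3.5891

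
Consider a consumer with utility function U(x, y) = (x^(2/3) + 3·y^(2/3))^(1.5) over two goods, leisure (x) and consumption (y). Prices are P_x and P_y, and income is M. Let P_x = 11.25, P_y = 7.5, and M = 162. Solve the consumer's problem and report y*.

MU_x ∝ x^(-1/3), MU_y ∝ 3·y^(-1/3), so MRS = (1/3)·(y/x)^(1/3) = P_x/P_y.
Hence y/x = (3·P_x/P_y)^(1/(1/3)), i.e. raised to the 3 power.
With the ratio pinned down, the budget gives x* = M/(P_x + P_y·(y/x)) and y* = (y/x)·x*.
Numerically y/x = 91.125, so x* = 162/(11.25 + 7.5·91.125) = 0.2332 and y* = 91.125·0.2332 = 21.2502.

y* = 21.2502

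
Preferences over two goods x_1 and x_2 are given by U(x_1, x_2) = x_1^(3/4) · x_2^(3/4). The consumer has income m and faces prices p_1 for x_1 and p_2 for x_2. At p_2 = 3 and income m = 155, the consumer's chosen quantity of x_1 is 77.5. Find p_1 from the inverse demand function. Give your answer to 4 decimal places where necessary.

MU_x_1/MU_x_2 = (0.75·x_2)/(0.75·x_1); tangency sets this equal to p_1/p_2.
Rearranging, p_2·x_2 = p_1·x_1. Substituting into the budget gives p_1·x_1·(1 + 1) = m.
Demand: x_1*(p_1,p_2,m) = 0.5·m/p_1 and x_2* = 0.5·m/p_2.
Set x_1* = 77.5 in the demand function and solve for p_1: p_1 = 1.

p_1 = 1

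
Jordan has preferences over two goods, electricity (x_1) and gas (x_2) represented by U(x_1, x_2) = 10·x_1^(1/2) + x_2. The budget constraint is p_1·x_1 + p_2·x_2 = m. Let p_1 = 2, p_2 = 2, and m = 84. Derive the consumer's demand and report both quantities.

Set MRS = p_1/p_2: 5·x_1^(−1/2) = p_1/p_2.
Solve: √x_1 = 5·p_2/p_1, so x_1*(p_1,p_2) = (5·p_2/p_1)², and x_2* = (m − p_1·x_1*)/p_2.
Plugging in: x_1* = (5·2/2)² = 25, x_2* = 17.

x_1* = 25, x_2* = 17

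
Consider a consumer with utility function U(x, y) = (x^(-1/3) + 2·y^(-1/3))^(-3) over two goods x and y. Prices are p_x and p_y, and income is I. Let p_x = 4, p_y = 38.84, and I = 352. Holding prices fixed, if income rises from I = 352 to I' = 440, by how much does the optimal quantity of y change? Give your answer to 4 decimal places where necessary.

Δy* = 1.6948

Numerically y/x = 0.305744, so x* = 352/(4 + 38.84·0.305744) = 22.1731 and y* = 0.305744·22.1731 = 6.7793.
At I' = 440: y* = 8.4741. Change: 8.4741 − 6.7793 = 1.6948.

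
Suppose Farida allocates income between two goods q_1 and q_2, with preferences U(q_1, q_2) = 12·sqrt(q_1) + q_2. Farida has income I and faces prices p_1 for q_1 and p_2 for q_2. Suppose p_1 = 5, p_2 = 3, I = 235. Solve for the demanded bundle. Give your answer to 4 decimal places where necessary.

q_1* = 12.96, q_2* = 56.7333

Set MRS = p_1/p_2: 6·q_1^(−1/2) = p_1/p_2.
Solve: √q_1 = 6·p_2/p_1, so q_1*(p_1,p_2) = (6·p_2/p_1)², and q_2* = (I − p_1·q_1*)/p_2.
Plugging in: q_1* = (6·3/5)² = 12.96, q_2* = 56.7333.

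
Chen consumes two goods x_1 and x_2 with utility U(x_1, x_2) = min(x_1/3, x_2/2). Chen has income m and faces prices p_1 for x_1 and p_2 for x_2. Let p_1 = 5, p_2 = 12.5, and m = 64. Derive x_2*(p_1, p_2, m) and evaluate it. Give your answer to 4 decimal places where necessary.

x_2* = 3.2

With perfect complements, no substitution: consume in ratio x_1:x_2 = 3:2.
Budget: p_1·x_1 + p_2·(2/3)·x_1 = m, so (3·p_1 + 2·p_2)·x_1 = 3·m.
Demand: x_1*(p_1,p_2,m) = 3·m/(3·p_1 + 2·p_2), x_2* = 2·m/(3·p_1 + 2·p_2).
Here 3·5 + 2·12.5 = 40, giving x_2* = 3.2.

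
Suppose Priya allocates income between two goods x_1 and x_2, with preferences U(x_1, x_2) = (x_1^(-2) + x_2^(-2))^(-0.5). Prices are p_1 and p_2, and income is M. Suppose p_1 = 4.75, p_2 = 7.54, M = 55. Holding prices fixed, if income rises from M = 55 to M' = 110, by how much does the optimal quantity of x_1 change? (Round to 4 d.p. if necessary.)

Δx_1* = 4.9047

MRS = MU_x_1/MU_x_2 = (x_2/x_1)^(3). Set equal to p_1/p_2.
Hence x_2/x_1 = (p_1/p_2)^(1/(3)), i.e. raised to the 1/3 power.
Substitute x_2 = (x_2/x_1)·x_1 into the budget: x_1* = M/(p_1 + p_2·(x_2/x_1)).
Numerically x_2/x_1 = 0.85725, so x_1* = 55/(4.75 + 7.54·0.85725) = 4.9047.
At M' = 110: x_1* = 9.8095. Change: 9.8095 − 4.9047 = 4.9047.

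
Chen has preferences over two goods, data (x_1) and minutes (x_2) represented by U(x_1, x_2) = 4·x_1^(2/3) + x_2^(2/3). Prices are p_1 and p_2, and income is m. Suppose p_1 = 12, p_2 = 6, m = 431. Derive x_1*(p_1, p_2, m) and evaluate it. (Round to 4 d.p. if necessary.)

x_1* = 33.8039

From the CES first-order condition, 4·(x_2/x_1)^(1/3) = p_1/p_2.
Solve for the ratio: x_2/x_1 = [(1/4)·p_1/p_2]^(3).
Substitute x_2 = (x_2/x_1)·x_1 into the budget: x_1* = m/(p_1 + p_2·(x_2/x_1)).
Numerically x_2/x_1 = 0.125, so x_1* = 431/(12 + 6·0.125) = 33.8039.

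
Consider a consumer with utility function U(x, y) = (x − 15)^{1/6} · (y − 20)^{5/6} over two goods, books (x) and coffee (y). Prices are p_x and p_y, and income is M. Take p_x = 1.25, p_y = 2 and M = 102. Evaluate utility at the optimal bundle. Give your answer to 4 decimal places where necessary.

V = 14.9039

This is Cobb-Douglas in (x−15, y−20): tangency gives 1/6·p_y·(y−20) = 5/6·p_x·(x−15).
Substituting into the budget: x* = 15 + 1/6·(M − 15·p_x − 20·p_y)/p_x, and y* = 20 + 5/6·(…)/p_y.
Discretionary income = 102 − 15·1.25 − 20·2 = 43.25; x* = 15 + 1/6·43.25/1.25 = 20.7667; y* = 20 + 5/6·43.25/2 = 38.0208.
Utility at the optimum: U(20.7667, 38.0208) = 14.9039.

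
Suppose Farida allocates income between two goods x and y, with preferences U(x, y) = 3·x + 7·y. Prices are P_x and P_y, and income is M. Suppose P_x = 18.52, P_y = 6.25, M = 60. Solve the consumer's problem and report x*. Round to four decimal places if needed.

x* = 0

Linear utility — the consumer picks whichever good has higher MU/price: 3/18.52 = 0.162 vs 7/6.25 = 1.12.
y gives more utility per dollar, so spend all income on y: y* = M/P_y, x* = 0.
Numerically: x* = 0, y* = 9.6.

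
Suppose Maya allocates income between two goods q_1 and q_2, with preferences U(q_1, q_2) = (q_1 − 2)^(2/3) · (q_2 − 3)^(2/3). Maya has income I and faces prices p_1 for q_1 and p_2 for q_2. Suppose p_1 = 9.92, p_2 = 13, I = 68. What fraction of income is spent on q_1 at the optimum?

Discretionary income = 68 − 2·9.92 − 3·13 = 9.16; q_1* = 2 + 0.5·9.16/9.92 = 2.4617; q_2* = 3 + 0.5·9.16/13 = 3.3523.
Expenditure on q_1: 9.92·2.4617 = 24.42; share = 0.3591.

share on q_1 = 0.3591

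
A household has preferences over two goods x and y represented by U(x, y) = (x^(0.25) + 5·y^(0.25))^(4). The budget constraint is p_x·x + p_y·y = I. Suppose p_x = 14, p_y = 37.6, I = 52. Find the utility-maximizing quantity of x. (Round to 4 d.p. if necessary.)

x* = 0.5194

Substitute y = (y/x)·x into the budget: x* = I/(p_x + p_y·(y/x)).
Numerically y/x = 2.290236, so x* = 52/(14 + 37.6·2.290236) = 0.5194.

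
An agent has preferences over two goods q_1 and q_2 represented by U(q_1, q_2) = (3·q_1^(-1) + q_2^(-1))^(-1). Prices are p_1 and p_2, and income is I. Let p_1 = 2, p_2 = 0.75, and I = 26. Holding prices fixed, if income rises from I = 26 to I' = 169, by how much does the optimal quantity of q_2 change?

MRS = MU_q_1/MU_q_2 = 3·(q_2/q_1)^(2). Set equal to p_1/p_2.
Solve for the ratio: q_2/q_1 = [(1/3)·p_1/p_2]^(0.5).
Substitute q_2 = (q_2/q_1)·q_1 into the budget: q_1* = I/(p_1 + p_2·(q_2/q_1)).
Numerically q_2/q_1 = 0.942809, so q_1* = 26/(2 + 0.75·0.942809) = 9.6043 and q_2* = 0.942809·9.6043 = 9.0551.
At I' = 169: q_2* = 58.8579. Change: 58.8579 − 9.0551 = 49.8029.

Δq_2* = 49.8029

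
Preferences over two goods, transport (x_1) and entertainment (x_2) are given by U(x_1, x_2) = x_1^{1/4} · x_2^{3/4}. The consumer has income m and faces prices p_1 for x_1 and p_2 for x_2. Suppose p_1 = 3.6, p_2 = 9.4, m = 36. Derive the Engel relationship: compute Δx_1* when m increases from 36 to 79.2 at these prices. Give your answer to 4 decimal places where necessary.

The MRS is (1/3)·x_2/x_1. Set MRS = p_1/p_2.
Rearranging, p_2·x_2 = 3·p_1·x_1. Substituting into the budget gives p_1·x_1·(1 + 3) = m.
Demand: x_1*(p_1,p_2,m) = 0.25·m/p_1 and x_2* = 0.75·m/p_2.
At p_1=3.6, p_2=9.4, m=36: x_1* = 0.25·36/3.6 = 2.5.
At m' = 79.2: x_1* = 5.5. Change: 5.5 − 2.5 = 3.

Δx_1* = 3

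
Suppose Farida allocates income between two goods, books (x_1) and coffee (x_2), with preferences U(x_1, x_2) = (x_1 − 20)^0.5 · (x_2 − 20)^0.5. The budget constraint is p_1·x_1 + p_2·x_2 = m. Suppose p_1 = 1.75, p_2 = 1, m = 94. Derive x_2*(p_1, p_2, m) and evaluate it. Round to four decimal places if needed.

x_2* = 39.5

Let x_1' = x_1−20, x_2' = x_2−20. MRS = x_2'/x_1' = p_1/p_2.
Substituting into the budget: x_1* = 20 + 0.5·(m − 20·p_1 − 20·p_2)/p_1, and x_2* = 20 + 0.5·(…)/p_2.
Discretionary income = 94 − 20·1.75 − 20·1 = 39; x_2* = 20 + 0.5·39/1 = 39.5.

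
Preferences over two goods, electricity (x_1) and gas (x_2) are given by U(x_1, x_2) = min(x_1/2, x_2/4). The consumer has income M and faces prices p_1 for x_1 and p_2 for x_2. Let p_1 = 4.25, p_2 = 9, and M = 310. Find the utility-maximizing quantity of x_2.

x_2* = 27.8652

Leontief preferences: the optimum is at the kink where x_1/2 = x_2/4, i.e. x_2 = 2·x_1.
Budget: p_1·x_1 + p_2·2·x_1 = M, so (2·p_1 + 4·p_2)·x_1 = 2·M.
Demand: x_1*(p_1,p_2,M) = 2·M/(2·p_1 + 4·p_2), x_2* = 4·M/(2·p_1 + 4·p_2).
Here 2·4.25 + 4·9 = 44.5, giving x_2* = 27.8652.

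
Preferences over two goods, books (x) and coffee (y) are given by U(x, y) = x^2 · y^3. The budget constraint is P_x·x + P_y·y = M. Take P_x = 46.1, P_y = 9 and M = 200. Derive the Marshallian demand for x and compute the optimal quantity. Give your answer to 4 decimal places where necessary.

x* = 1.7354

MU_x/MU_y = (2·y)/(3·x); tangency sets this equal to P_x/P_y.
So 2·P_y·y = 3·P_x·x; combined with the budget, a share 0.4 of income goes to x.
Demand: x*(P_x,P_y,M) = 0.4·M/P_x and y* = 0.6·M/P_y.
At P_x=46.1, P_y=9, M=200: x* = 0.4·200/46.1 = 1.7354.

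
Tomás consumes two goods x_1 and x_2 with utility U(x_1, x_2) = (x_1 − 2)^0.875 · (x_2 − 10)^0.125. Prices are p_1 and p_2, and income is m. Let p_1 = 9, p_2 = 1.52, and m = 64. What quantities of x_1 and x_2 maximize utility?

x_1* = 4.9944, x_2* = 12.5329

Let x_1' = x_1−2, x_2' = x_2−10. MRS = 7·x_2'/x_1' = p_1/p_2.
After buying the subsistence bundle (2, 10), a share 0.875 of the remaining income goes to x_1: x_1* = 2 + 0.875·(m − 2p_1 − 10p_2)/p_1.
Discretionary income = 64 − 2·9 − 10·1.52 = 30.8; x_1* = 2 + 0.875·30.8/9 = 4.9944; x_2* = 10 + 0.125·30.8/1.52 = 12.5329.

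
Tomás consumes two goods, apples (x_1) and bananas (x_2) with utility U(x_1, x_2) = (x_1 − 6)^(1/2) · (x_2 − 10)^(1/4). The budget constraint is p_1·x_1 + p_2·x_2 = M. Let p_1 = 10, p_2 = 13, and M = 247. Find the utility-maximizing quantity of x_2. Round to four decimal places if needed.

After buying the subsistence bundle (6, 10), a share 2/3 of the remaining income goes to x_1: x_1* = 6 + 2/3·(M − 6p_1 − 10p_2)/p_1.
Discretionary income = 247 − 6·10 − 10·13 = 57; x_2* = 10 + 1/3·57/13 = 11.4615.

x_2* = 11.4615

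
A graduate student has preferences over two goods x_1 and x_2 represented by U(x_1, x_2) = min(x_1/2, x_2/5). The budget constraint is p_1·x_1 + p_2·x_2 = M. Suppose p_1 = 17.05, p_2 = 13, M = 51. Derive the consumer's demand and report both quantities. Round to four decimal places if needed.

x_1* = 1.0293, x_2* = 2.5732

With perfect complements, no substitution: consume in ratio x_1:x_2 = 2:5.
Budget: p_1·x_1 + p_2·(5/2)·x_1 = M, so (2·p_1 + 5·p_2)·x_1 = 2·M.
Demand: x_1*(p_1,p_2,M) = 2·M/(2·p_1 + 5·p_2), x_2* = 5·M/(2·p_1 + 5·p_2).
Here 2·17.05 + 5·13 = 99.1, giving x_1* = 1.0293 and x_2* = 2.5732.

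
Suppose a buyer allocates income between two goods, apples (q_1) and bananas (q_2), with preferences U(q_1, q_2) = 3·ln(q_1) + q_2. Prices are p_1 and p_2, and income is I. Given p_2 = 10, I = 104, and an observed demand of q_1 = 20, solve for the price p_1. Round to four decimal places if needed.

MU_q_1 = 3/q_1, MU_q_2 = 1. Tangency: 3/q_1 = p_1/p_2.
So q_1*(p_1,p_2) = 3·p_2/p_1, independent of income; and q_2* = (I − 3·p_2)/p_2.
Set q_1* = 20 in the demand function and solve for p_1: p_1 = 1.5.

p_1 = 1.5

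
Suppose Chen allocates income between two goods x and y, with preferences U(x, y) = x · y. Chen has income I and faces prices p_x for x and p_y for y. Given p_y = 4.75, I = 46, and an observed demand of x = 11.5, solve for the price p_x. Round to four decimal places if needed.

p_x = 2

MU_x/MU_y = (y)/(x); tangency sets this equal to p_x/p_y.
Rearranging, p_y·y = p_x·x. Substituting into the budget gives p_x·x·(1 + 1) = I.
Demand: x*(p_x,p_y,I) = 0.5·I/p_x and y* = 0.5·I/p_y.
Set x* = 11.5 in the demand function and solve for p_x: p_x = 2.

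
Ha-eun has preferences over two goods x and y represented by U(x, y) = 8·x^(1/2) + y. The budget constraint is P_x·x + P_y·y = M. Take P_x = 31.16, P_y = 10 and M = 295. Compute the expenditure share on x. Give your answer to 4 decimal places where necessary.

MU_x = 4/√x, MU_y = 1. Tangency: 4/√x = P_x/P_y.
Thus x* = (4·P_y/P_x)² — independent of M — with the rest of income spent on y.
Plugging in: x* = (4·10/31.16)² = 1.6479, y* = 24.3652.
Expenditure on x: 31.16·1.6479 = 51.3479; share = 0.1741.

share on x = 0.1741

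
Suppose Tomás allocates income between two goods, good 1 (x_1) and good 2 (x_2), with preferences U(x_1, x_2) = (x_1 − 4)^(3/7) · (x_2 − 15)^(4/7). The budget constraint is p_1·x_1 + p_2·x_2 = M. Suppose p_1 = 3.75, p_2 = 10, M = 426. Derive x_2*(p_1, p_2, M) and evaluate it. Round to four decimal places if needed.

Substituting into the budget: x_1* = 4 + 3/7·(M − 4·p_1 − 15·p_2)/p_1, and x_2* = 15 + 4/7·(…)/p_2.
Discretionary income = 426 − 4·3.75 − 15·10 = 261; x_2* = 15 + 4/7·261/10 = 29.9143.

x_2* = 29.9143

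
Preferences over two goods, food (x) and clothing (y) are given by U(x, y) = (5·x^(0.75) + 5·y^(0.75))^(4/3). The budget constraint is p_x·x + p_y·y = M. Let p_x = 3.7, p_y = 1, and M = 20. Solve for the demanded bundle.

From the CES first-order condition, (y/x)^(0.25) = p_x/p_y.
Hence y/x = (p_x/p_y)^(1/(0.25)), i.e. raised to the 4 power.
Substitute y = (y/x)·x into the budget: x* = M/(p_x + p_y·(y/x)).
Numerically y/x = 187.4161, so x* = 20/(3.7 + 1·187.4161) = 0.1046 and y* = 187.4161·0.1046 = 19.6128.

x* = 0.1046, y* = 19.6128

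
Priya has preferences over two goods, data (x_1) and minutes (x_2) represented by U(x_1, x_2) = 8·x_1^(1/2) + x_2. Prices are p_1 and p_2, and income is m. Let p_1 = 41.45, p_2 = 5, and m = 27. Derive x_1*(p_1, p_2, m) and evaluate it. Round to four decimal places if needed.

Set MRS = p_1/p_2: 4·x_1^(−1/2) = p_1/p_2.
Thus x_1* = (4·p_2/p_1)² — independent of m — with the rest of income spent on x_2.
Plugging in: x_1* = (4·5/41.45)² = 0.2328.

x_1* = 0.2328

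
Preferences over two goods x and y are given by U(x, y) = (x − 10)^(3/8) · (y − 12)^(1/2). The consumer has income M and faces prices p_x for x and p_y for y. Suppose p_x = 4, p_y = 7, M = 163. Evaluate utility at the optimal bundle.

V = 3.0504

Let x' = x−10, y' = y−12. MRS = (3/4)·y'/x' = p_x/p_y.
After buying the subsistence bundle (10, 12), a share 3/7 of the remaining income goes to x: x* = 10 + 3/7·(M − 10p_x − 12p_y)/p_x.
Discretionary income = 163 − 10·4 − 12·7 = 39; x* = 10 + 3/7·39/4 = 14.1786; y* = 12 + 4/7·39/7 = 15.1837.
Utility at the optimum: U(14.1786, 15.1837) = 3.0504.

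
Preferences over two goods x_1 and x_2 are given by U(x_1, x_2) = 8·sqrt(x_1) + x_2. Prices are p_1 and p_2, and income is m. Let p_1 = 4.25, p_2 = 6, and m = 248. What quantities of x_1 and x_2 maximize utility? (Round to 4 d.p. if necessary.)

Utility is quasi-linear in x_2; the FOC for x_1 is 4/√x_1 = p_1/p_2.
Thus x_1* = (4·p_2/p_1)² — independent of m — with the rest of income spent on x_2.
Plugging in: x_1* = (4·6/4.25)² = 31.8893, x_2* = 18.7451.

x_1* = 31.8893, x_2* = 18.7451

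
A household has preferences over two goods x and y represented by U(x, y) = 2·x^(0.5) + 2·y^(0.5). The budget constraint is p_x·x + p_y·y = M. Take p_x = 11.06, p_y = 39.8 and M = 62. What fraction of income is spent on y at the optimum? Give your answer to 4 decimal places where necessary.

share on y = 0.2175

MRS = MU_x/MU_y = (y/x)^(0.5). Set equal to p_x/p_y.
Solve for the ratio: y/x = [p_x/p_y]^(2).
Substitute y = (y/x)·x into the budget: x* = M/(p_x + p_y·(y/x)).
Numerically y/x = 0.077223, so x* = 62/(11.06 + 39.8·0.077223) = 4.3868 and y* = 0.077223·4.3868 = 0.3388.
Expenditure on y: 39.8·0.3388 = 13.4825; share = 0.2175.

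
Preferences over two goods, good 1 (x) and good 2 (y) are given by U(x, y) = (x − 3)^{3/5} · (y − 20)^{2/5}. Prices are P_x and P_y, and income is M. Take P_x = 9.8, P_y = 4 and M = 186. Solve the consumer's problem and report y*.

y* = 27.66

This is Cobb-Douglas in (x−3, y−20): tangency gives 0.6·P_y·(y−20) = 0.4·P_x·(x−3).
After buying the subsistence bundle (3, 20), a share 0.6 of the remaining income goes to x: x* = 3 + 0.6·(M − 3P_x − 20P_y)/P_x.
Discretionary income = 186 − 3·9.8 − 20·4 = 76.6; y* = 20 + 0.4·76.6/4 = 27.66.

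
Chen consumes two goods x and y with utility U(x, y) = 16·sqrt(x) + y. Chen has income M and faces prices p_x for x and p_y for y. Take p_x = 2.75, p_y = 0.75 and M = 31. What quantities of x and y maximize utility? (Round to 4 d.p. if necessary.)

x* = 4.7603, y* = 23.8788

Utility is quasi-linear in y; the FOC for x is 8/√x = p_x/p_y.
Solve: √x = 8·p_y/p_x, so x*(p_x,p_y) = (8·p_y/p_x)², and y* = (M − p_x·x*)/p_y.
Plugging in: x* = (8·0.75/2.75)² = 4.7603, y* = 23.8788.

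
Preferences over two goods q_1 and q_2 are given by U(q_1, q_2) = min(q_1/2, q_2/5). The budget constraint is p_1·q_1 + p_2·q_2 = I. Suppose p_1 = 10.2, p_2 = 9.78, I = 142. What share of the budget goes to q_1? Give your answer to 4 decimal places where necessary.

share on q_1 = 0.2944

Demand: q_1*(p_1,p_2,I) = 2·I/(2·p_1 + 5·p_2), q_2* = 5·I/(2·p_1 + 5·p_2).
Here 2·10.2 + 5·9.78 = 69.3, giving q_1* = 4.0981 and q_2* = 10.2453.
Expenditure on q_1: 10.2·4.0981 = 41.8009; share = 0.2944.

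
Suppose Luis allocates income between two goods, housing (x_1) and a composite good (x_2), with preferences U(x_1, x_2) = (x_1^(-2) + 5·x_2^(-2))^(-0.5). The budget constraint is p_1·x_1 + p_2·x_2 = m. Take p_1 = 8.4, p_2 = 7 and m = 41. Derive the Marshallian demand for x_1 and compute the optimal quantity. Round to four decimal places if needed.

Numerically x_2/x_1 = 1.817121, so x_1* = 41/(8.4 + 7·1.817121) = 1.9413.

x_1* = 1.9413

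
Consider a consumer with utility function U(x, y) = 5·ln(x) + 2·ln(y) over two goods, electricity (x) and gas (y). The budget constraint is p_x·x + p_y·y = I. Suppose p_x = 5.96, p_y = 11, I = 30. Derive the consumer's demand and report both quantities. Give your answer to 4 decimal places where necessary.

Tangency: MRS = (5/2)·y/x = p_x/p_y.
Rearranging, p_y·y = (2/5)·p_x·x. Substituting into the budget gives p_x·x·(1 + (2/5)) = I.
Demand: x*(p_x,p_y,I) = 5/7·I/p_x and y* = 2/7·I/p_y.
At p_x=5.96, p_y=11, I=30: x* = 5/7·30/5.96 = 3.5954, y* = 0.7792.

x* = 3.5954, y* = 0.7792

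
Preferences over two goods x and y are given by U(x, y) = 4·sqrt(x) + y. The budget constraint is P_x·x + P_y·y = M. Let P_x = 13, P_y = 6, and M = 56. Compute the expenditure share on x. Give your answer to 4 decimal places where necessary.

share on x = 0.1978

MU_x = 2/√x, MU_y = 1. Tangency: 2/√x = P_x/P_y.
Thus x* = (2·P_y/P_x)² — independent of M — with the rest of income spent on y.
Plugging in: x* = (2·6/13)² = 0.8521, y* = 7.4872.
Expenditure on x: 13·0.8521 = 11.0769; share = 0.1978.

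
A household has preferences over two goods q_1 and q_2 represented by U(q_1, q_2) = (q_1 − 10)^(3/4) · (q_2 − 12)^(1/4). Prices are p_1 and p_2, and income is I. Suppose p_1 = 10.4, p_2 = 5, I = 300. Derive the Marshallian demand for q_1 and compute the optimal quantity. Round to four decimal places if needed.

q_1* = 19.8077

Let q_1' = q_1−10, q_2' = q_2−12. MRS = 3·q_2'/q_1' = p_1/p_2.
After buying the subsistence bundle (10, 12), a share 0.75 of the remaining income goes to q_1: q_1* = 10 + 0.75·(I − 10p_1 − 12p_2)/p_1.
Discretionary income = 300 − 10·10.4 − 12·5 = 136; q_1* = 10 + 0.75·136/10.4 = 19.8077.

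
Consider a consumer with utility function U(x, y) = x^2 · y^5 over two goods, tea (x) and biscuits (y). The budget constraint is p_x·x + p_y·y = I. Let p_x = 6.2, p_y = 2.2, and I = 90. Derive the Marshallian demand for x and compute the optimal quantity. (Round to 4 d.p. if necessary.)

Tangency: MRS = (2/5)·y/x = p_x/p_y.
Rearranging, p_y·y = (5/2)·p_x·x. Substituting into the budget gives p_x·x·(1 + (5/2)) = I.
Demand: x*(p_x,p_y,I) = 2/7·I/p_x and y* = 5/7·I/p_y.
At p_x=6.2, p_y=2.2, I=90: x* = 2/7·90/6.2 = 4.1475.

x* = 4.1475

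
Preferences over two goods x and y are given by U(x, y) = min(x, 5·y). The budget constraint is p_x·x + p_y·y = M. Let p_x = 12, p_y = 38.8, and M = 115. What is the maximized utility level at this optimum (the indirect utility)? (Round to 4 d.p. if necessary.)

V = 5.8198

Here 5·12 + 38.8 = 98.8, giving x* = 5.8198 and y* = 1.164.
Utility at the optimum: U(5.8198, 1.164) = 5.8198.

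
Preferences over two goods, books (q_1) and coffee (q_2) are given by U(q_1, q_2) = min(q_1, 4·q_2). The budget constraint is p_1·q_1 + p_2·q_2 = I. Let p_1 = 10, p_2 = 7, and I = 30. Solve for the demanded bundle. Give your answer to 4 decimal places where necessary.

q_1* = 2.5532, q_2* = 0.6383

Leontief preferences: the optimum is at the kink where q_1/4 = q_2/1, i.e. q_2 = (1/4)·q_1.
Budget: p_1·q_1 + p_2·(1/4)·q_1 = I, so (4·p_1 + p_2)·q_1 = 4·I.
Demand: q_1*(p_1,p_2,I) = 4·I/(4·p_1 + p_2), q_2* = I/(4·p_1 + p_2).
Here 4·10 + 7 = 47, giving q_1* = 2.5532 and q_2* = 0.6383.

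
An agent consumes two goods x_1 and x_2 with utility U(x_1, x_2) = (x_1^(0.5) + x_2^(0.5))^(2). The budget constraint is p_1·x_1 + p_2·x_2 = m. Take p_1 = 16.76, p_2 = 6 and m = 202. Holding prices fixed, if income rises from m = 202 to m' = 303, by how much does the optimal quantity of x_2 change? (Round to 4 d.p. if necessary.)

Δx_2* = 12.3957

MRS = MU_x_1/MU_x_2 = (x_2/x_1)^(0.5). Set equal to p_1/p_2.
Hence x_2/x_1 = (p_1/p_2)^(1/(0.5)), i.e. raised to the 2 power.
With the ratio pinned down, the budget gives x_1* = m/(p_1 + p_2·(x_2/x_1)) and x_2* = (x_2/x_1)·x_1*.
Numerically x_2/x_1 = 7.802711, so x_1* = 202/(16.76 + 6·7.802711) = 3.1773 and x_2* = 7.802711·3.1773 = 24.7914.
At m' = 303: x_2* = 37.1872. Change: 37.1872 − 24.7914 = 12.3957.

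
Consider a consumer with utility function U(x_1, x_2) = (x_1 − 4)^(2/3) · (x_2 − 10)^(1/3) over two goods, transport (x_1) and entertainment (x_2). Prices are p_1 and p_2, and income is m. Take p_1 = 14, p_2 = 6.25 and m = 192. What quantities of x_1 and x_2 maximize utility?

x_1* = 7.5, x_2* = 13.92

Substituting into the budget: x_1* = 4 + 2/3·(m − 4·p_1 − 10·p_2)/p_1, and x_2* = 10 + 1/3·(…)/p_2.
Discretionary income = 192 − 4·14 − 10·6.25 = 73.5; x_1* = 4 + 2/3·73.5/14 = 7.5; x_2* = 10 + 1/3·73.5/6.25 = 13.92.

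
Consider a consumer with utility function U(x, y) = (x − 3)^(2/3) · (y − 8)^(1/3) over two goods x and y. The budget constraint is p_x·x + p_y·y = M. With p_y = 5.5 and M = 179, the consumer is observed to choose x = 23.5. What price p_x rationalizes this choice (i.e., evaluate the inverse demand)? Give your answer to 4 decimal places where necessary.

p_x = 4

This is Cobb-Douglas in (x−3, y−8): tangency gives 2/3·p_y·(y−8) = 1/3·p_x·(x−3).
Substituting into the budget: x* = 3 + 2/3·(M − 3·p_x − 8·p_y)/p_x, and y* = 8 + 1/3·(…)/p_y.
Set x* = 23.5 in the demand function and solve for p_x: p_x = 4.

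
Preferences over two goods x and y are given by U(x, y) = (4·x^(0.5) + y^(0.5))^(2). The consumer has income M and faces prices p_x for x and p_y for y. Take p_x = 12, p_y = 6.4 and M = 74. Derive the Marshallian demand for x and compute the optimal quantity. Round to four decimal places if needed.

x* = 5.5198

From the CES first-order condition, 4·(y/x)^(0.5) = p_x/p_y.
Hence y/x = ((1/4)·p_x/p_y)^(1/(0.5)), i.e. raised to the 2 power.
Substitute y = (y/x)·x into the budget: x* = M/(p_x + p_y·(y/x)).
Numerically y/x = 0.219727, so x* = 74/(12 + 6.4·0.219727) = 5.5198.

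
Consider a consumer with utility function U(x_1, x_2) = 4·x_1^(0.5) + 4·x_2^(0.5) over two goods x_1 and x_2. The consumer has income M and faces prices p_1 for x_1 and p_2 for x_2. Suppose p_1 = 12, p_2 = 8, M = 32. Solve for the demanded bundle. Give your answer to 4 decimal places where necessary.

MRS = MU_x_1/MU_x_2 = (x_2/x_1)^(0.5). Set equal to p_1/p_2.
Solve for the ratio: x_2/x_1 = [p_1/p_2]^(2).
With the ratio pinned down, the budget gives x_1* = M/(p_1 + p_2·(x_2/x_1)) and x_2* = (x_2/x_1)·x_1*.
Numerically x_2/x_1 = 2.25, so x_1* = 32/(12 + 8·2.25) = 1.0667 and x_2* = 2.25·1.0667 = 2.4.

x_1* = 1.0667, x_2* = 2.4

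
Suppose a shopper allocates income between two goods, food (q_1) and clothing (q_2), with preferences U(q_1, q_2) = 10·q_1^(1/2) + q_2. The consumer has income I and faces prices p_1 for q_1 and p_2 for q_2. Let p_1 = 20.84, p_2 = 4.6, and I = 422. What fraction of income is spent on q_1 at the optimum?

share on q_1 = 0.0602

Plugging in: q_1* = (5·4.6/20.84)² = 1.218, q_2* = 86.2209.
Expenditure on q_1: 20.84·1.218 = 25.3839; share = 0.0602.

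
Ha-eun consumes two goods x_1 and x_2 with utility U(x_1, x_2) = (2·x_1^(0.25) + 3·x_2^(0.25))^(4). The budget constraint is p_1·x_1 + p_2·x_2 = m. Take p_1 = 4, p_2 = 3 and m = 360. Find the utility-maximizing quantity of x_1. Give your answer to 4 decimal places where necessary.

x_1* = 31.1431

Substitute x_2 = (x_2/x_1)·x_1 into the budget: x_1* = m/(p_1 + p_2·(x_2/x_1)).
Numerically x_2/x_1 = 2.519842, so x_1* = 360/(4 + 3·2.519842) = 31.1431.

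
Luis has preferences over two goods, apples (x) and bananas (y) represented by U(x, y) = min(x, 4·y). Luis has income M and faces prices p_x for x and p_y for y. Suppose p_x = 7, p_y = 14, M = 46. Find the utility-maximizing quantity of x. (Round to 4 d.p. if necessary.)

x* = 4.381

Leontief preferences: the optimum is at the kink where x/4 = y/1, i.e. y = (1/4)·x.
Budget: p_x·x + p_y·(1/4)·x = M, so (4·p_x + p_y)·x = 4·M.
Demand: x*(p_x,p_y,M) = 4·M/(4·p_x + p_y), y* = M/(4·p_x + p_y).
Here 4·7 + 14 = 42, giving x* = 4.381.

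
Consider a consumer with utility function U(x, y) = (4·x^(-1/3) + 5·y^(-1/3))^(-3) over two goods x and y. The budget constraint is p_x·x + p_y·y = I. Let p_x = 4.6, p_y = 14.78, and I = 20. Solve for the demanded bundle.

x* = 1.6834, y* = 0.8292

MU_x ∝ 4·x^(-4/3), MU_y ∝ 5·y^(-4/3), so MRS = (4/5)·(y/x)^(4/3) = p_x/p_y.
Solve for the ratio: y/x = [(5/4)·p_x/p_y]^(0.75).
With the ratio pinned down, the budget gives x* = I/(p_x + p_y·(y/x)) and y* = (y/x)·x*.
Numerically y/x = 0.492601, so x* = 20/(4.6 + 14.78·0.492601) = 1.6834 and y* = 0.492601·1.6834 = 0.8292.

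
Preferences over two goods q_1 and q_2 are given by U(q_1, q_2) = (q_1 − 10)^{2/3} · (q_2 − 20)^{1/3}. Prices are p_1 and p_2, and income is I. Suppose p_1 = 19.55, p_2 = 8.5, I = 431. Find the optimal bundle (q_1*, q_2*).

After buying the subsistence bundle (10, 20), a share 2/3 of the remaining income goes to q_1: q_1* = 10 + 2/3·(I − 10p_1 − 20p_2)/p_1.
Discretionary income = 431 − 10·19.55 − 20·8.5 = 65.5; q_1* = 10 + 2/3·65.5/19.55 = 12.2336; q_2* = 20 + 1/3·65.5/8.5 = 22.5686.

q_1* = 12.2336, q_2* = 22.5686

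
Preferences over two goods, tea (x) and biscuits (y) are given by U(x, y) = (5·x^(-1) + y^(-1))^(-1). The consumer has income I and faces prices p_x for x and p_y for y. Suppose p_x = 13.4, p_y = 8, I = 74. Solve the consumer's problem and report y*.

From the CES first-order condition, 5·(y/x)^(2) = p_x/p_y.
Solve for the ratio: y/x = [(1/5)·p_x/p_y]^(0.5).
With the ratio pinned down, the budget gives x* = I/(p_x + p_y·(y/x)) and y* = (y/x)·x*.
Numerically y/x = 0.578792, so x* = 74/(13.4 + 8·0.578792) = 4.1042 and y* = 0.578792·4.1042 = 2.3755.

y* = 2.3755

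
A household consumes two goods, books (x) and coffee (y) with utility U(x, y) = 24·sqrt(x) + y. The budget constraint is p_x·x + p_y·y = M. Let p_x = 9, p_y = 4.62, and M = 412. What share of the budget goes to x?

Set MRS = p_x/p_y: 12·x^(−1/2) = p_x/p_y.
Solve: √x = 12·p_y/p_x, so x*(p_x,p_y) = (12·p_y/p_x)², and y* = (M − p_x·x*)/p_y.
Plugging in: x* = (12·4.62/9)² = 37.9456, y* = 15.2575.
Expenditure on x: 9·37.9456 = 341.5104; share = 0.8289.

share on x = 0.8289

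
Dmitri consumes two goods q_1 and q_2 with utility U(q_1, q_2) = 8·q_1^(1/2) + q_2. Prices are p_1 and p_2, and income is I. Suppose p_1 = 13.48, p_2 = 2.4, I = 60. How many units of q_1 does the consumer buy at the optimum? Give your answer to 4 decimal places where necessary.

q_1* = 0.5072

Utility is quasi-linear in q_2; the FOC for q_1 is 4/√q_1 = p_1/p_2.
Solve: √q_1 = 4·p_2/p_1, so q_1*(p_1,p_2) = (4·p_2/p_1)², and q_2* = (I − p_1·q_1*)/p_2.
Plugging in: q_1* = (4·2.4/13.48)² = 0.5072.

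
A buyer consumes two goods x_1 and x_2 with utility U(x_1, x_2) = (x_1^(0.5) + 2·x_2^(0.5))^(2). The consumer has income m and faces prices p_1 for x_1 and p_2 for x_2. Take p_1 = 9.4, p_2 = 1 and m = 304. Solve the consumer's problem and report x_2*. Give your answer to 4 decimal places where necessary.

x_2* = 296.1244

Substitute x_2 = (x_2/x_1)·x_1 into the budget: x_1* = m/(p_1 + p_2·(x_2/x_1)).
Numerically x_2/x_1 = 353.44, so x_1* = 304/(9.4 + 1·353.44) = 0.8378 and x_2* = 353.44·0.8378 = 296.1244.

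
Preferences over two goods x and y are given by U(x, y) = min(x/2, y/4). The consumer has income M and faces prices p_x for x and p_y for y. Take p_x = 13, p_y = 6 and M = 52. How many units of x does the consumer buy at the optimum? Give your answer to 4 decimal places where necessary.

Leontief preferences: the optimum is at the kink where x/2 = y/4, i.e. y = 2·x.
Budget: p_x·x + p_y·2·x = M, so (2·p_x + 4·p_y)·x = 2·M.
Demand: x*(p_x,p_y,M) = 2·M/(2·p_x + 4·p_y), y* = 4·M/(2·p_x + 4·p_y).
Here 2·13 + 4·6 = 50, giving x* = 2.08.

x* = 2.08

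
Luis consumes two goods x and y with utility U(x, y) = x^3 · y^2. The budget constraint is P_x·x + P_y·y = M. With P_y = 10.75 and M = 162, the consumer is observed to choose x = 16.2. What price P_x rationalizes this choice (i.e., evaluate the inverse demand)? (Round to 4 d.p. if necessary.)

P_x = 6

MU_x/MU_y = (3·y)/(2·x); tangency sets this equal to P_x/P_y.
Rearranging, P_y·y = (2/3)·P_x·x. Substituting into the budget gives P_x·x·(1 + (2/3)) = M.
Demand: x*(P_x,P_y,M) = 0.6·M/P_x and y* = 0.4·M/P_y.
Set x* = 16.2 in the demand function and solve for P_x: P_x = 6.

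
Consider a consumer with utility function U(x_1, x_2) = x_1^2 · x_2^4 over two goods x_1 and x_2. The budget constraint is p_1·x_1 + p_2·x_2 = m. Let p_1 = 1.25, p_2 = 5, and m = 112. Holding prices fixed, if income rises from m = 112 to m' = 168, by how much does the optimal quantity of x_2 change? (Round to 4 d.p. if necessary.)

MU_x_1/MU_x_2 = (2·x_2)/(4·x_1); tangency sets this equal to p_1/p_2.
Rearranging, p_2·x_2 = 2·p_1·x_1. Substituting into the budget gives p_1·x_1·(1 + 2) = m.
Demand: x_1*(p_1,p_2,m) = 1/3·m/p_1 and x_2* = 2/3·m/p_2.
At p_1=1.25, p_2=5, m=112: x_2* = 2/3·112/5 = 14.9333.
At m' = 168: x_2* = 22.4. Change: 22.4 − 14.9333 = 7.4667.

Δx_2* = 7.4667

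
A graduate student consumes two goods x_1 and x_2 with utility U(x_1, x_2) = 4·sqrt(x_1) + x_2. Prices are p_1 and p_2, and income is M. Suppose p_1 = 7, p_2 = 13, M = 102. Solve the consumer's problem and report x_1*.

x_1* = 13.7959

Solve: √x_1 = 2·p_2/p_1, so x_1*(p_1,p_2) = (2·p_2/p_1)², and x_2* = (M − p_1·x_1*)/p_2.
Plugging in: x_1* = (2·13/7)² = 13.7959.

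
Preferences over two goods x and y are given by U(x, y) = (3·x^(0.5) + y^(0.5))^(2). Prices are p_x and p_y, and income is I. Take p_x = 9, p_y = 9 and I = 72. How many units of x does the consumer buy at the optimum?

x* = 7.2

From the CES first-order condition, 3·(y/x)^(0.5) = p_x/p_y.
Solve for the ratio: y/x = [(1/3)·p_x/p_y]^(2).
With the ratio pinned down, the budget gives x* = I/(p_x + p_y·(y/x)) and y* = (y/x)·x*.
Numerically y/x = 0.111111, so x* = 72/(9 + 9·0.111111) = 7.2.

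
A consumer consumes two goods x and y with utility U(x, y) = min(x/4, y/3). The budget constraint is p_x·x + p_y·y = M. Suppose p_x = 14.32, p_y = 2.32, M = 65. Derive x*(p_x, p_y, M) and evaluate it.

Leontief preferences: the optimum is at the kink where x/4 = y/3, i.e. y = (3/4)·x.
Budget: p_x·x + p_y·(3/4)·x = M, so (4·p_x + 3·p_y)·x = 4·M.
Demand: x*(p_x,p_y,M) = 4·M/(4·p_x + 3·p_y), y* = 3·M/(4·p_x + 3·p_y).
Here 4·14.32 + 3·2.32 = 64.24, giving x* = 4.0473.

x* = 4.0473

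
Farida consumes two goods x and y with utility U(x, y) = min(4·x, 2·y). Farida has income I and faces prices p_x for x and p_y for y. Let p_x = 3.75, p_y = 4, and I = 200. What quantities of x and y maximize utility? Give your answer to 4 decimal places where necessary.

With perfect complements, no substitution: consume in ratio x:y = 2:4.
Budget: p_x·x + p_y·2·x = I, so (2·p_x + 4·p_y)·x = 2·I.
Demand: x*(p_x,p_y,I) = 2·I/(2·p_x + 4·p_y), y* = 4·I/(2·p_x + 4·p_y).
Here 2·3.75 + 4·4 = 23.5, giving x* = 17.0213 and y* = 34.0426.

x* = 17.0213, y* = 34.0426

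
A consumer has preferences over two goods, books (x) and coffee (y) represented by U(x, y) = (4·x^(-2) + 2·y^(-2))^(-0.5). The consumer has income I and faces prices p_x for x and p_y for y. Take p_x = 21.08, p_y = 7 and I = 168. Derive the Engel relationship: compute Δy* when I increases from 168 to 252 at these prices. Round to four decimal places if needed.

MRS = MU_x/MU_y = 2·(y/x)^(3). Set equal to p_x/p_y.
Hence y/x = ((1/2)·p_x/p_y)^(1/(3)), i.e. raised to the 1/3 power.
With the ratio pinned down, the budget gives x* = I/(p_x + p_y·(y/x)) and y* = (y/x)·x*.
Numerically y/x = 1.146166, so x* = 168/(21.08 + 7·1.146166) = 5.7726 and y* = 1.146166·5.7726 = 6.6163.
At I' = 252: y* = 9.9245. Change: 9.9245 − 6.6163 = 3.3082.

Δy* = 3.3082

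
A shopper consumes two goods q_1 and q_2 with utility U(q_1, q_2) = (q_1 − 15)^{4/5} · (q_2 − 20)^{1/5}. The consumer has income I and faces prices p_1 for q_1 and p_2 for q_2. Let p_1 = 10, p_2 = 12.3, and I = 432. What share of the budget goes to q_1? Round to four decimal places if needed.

share on q_1 = 0.4139

Discretionary income = 432 − 15·10 − 20·12.3 = 36; q_1* = 15 + 0.8·36/10 = 17.88; q_2* = 20 + 0.2·36/12.3 = 20.5854.
Expenditure on q_1: 10·17.88 = 178.8; share = 0.4139.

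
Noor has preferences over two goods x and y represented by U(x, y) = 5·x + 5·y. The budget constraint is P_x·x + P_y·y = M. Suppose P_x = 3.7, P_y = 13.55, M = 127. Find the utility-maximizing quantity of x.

x gives more utility per dollar, so spend all income on x: x* = M/P_x, y* = 0.
Numerically: x* = 34.3243, y* = 0.

x* = 34.3243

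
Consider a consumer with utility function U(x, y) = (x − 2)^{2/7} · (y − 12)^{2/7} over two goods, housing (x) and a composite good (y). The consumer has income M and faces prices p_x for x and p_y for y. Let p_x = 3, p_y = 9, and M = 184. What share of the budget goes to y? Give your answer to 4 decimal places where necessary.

share on y = 0.7772

Substituting into the budget: x* = 2 + 0.5·(M − 2·p_x − 12·p_y)/p_x, and y* = 12 + 0.5·(…)/p_y.
Discretionary income = 184 − 2·3 − 12·9 = 70; x* = 2 + 0.5·70/3 = 13.6667; y* = 12 + 0.5·70/9 = 15.8889.
Expenditure on y: 9·15.8889 = 143; share = 0.7772.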